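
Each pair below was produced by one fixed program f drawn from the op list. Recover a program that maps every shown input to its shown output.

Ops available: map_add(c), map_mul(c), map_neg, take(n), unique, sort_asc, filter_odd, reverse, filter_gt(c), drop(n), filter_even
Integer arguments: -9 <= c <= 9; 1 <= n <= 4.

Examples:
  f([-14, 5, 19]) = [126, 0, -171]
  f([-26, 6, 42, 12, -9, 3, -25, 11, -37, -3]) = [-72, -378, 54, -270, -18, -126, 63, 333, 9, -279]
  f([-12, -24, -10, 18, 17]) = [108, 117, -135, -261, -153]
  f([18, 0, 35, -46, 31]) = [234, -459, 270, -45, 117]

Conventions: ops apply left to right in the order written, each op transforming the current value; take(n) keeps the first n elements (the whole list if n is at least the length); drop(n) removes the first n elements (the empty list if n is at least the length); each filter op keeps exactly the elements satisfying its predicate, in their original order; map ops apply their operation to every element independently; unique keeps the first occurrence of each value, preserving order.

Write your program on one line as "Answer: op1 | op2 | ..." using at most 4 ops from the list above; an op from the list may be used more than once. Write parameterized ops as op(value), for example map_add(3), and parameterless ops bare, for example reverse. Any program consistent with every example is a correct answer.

map_neg | map_add(5) | map_mul(-9) | reverse

Check, running the answer program on each example:
  [-14, 5, 19] -> [14, -5, -19] -> [19, 0, -14] -> [-171, 0, 126] -> [126, 0, -171]
  [-26, 6, 42, 12, -9, 3, -25, 11, -37, -3] -> [26, -6, -42, -12, 9, -3, 25, -11, 37, 3] -> [31, -1, -37, -7, 14, 2, 30, -6, 42, 8] -> [-279, 9, 333, 63, -126, -18, -270, 54, -378, -72] -> [-72, -378, 54, -270, -18, -126, 63, 333, 9, -279]
  [-12, -24, -10, 18, 17] -> [12, 24, 10, -18, -17] -> [17, 29, 15, -13, -12] -> [-153, -261, -135, 117, 108] -> [108, 117, -135, -261, -153]
  [18, 0, 35, -46, 31] -> [-18, 0, -35, 46, -31] -> [-13, 5, -30, 51, -26] -> [117, -45, 270, -459, 234] -> [234, -459, 270, -45, 117]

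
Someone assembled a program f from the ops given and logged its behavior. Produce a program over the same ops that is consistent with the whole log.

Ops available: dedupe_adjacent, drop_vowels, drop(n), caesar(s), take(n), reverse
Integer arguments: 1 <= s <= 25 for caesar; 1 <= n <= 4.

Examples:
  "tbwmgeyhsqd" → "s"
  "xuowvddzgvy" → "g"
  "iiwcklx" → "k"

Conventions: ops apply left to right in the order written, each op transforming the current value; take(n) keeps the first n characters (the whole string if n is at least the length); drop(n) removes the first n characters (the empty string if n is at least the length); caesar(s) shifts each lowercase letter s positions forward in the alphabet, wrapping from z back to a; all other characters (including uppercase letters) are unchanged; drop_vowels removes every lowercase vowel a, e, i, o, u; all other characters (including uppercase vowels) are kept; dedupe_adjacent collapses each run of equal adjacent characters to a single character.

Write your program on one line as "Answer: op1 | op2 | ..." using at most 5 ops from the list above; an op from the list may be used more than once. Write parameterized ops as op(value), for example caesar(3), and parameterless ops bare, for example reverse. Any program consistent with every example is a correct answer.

drop(3) | reverse | take(3) | drop(2)

Check, running the answer program on each example:
  "tbwmgeyhsqd" -> "mgeyhsqd" -> "dqshyegm" -> "dqs" -> "s"
  "xuowvddzgvy" -> "wvddzgvy" -> "yvgzddvw" -> "yvg" -> "g"
  "iiwcklx" -> "cklx" -> "xlkc" -> "xlk" -> "k"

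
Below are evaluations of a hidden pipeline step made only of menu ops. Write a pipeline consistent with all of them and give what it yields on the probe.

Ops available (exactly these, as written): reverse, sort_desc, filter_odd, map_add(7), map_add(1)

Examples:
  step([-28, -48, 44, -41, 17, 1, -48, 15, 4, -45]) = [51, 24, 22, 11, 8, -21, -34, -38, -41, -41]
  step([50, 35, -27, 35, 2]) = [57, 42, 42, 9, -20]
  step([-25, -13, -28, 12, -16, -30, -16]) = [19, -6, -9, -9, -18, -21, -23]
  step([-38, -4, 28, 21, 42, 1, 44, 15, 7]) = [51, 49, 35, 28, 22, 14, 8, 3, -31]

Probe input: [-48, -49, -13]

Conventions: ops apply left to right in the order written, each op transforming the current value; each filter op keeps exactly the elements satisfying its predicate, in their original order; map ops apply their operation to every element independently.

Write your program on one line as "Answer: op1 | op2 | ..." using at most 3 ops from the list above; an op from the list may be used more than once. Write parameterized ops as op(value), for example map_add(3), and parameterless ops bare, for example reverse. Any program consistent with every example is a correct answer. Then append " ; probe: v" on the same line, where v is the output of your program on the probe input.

sort_desc | map_add(7) ; probe: [-6, -41, -42]

Check, running the answer program on each example:
  [-28, -48, 44, -41, 17, 1, -48, 15, 4, -45] -> [44, 17, 15, 4, 1, -28, -41, -45, -48, -48] -> [51, 24, 22, 11, 8, -21, -34, -38, -41, -41]
  [50, 35, -27, 35, 2] -> [50, 35, 35, 2, -27] -> [57, 42, 42, 9, -20]
  [-25, -13, -28, 12, -16, -30, -16] -> [12, -13, -16, -16, -25, -28, -30] -> [19, -6, -9, -9, -18, -21, -23]
  [-38, -4, 28, 21, 42, 1, 44, 15, 7] -> [44, 42, 28, 21, 15, 7, 1, -4, -38] -> [51, 49, 35, 28, 22, 14, 8, 3, -31]
  probe: [-48, -49, -13] -> [-13, -48, -49] -> [-6, -41, -42]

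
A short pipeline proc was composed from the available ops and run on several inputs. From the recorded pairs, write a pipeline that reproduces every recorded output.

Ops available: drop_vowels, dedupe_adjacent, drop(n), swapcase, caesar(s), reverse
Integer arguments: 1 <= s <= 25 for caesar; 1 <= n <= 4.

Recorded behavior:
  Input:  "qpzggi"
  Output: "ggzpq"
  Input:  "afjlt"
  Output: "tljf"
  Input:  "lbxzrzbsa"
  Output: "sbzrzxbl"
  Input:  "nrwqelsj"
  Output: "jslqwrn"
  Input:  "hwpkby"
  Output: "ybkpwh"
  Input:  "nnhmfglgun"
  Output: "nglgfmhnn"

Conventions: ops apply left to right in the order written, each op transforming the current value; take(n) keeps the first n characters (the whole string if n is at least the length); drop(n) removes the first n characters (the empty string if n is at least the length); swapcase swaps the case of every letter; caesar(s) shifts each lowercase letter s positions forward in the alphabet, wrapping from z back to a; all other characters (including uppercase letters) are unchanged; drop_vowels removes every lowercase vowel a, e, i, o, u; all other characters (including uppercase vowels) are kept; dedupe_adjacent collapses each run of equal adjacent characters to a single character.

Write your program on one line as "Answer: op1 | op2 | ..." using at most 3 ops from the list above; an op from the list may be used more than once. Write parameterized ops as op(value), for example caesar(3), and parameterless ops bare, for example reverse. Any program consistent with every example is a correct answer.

reverse | drop_vowels

Check, running the answer program on each example:
  "qpzggi" -> "iggzpq" -> "ggzpq"
  "afjlt" -> "tljfa" -> "tljf"
  "lbxzrzbsa" -> "asbzrzxbl" -> "sbzrzxbl"
  "nrwqelsj" -> "jsleqwrn" -> "jslqwrn"
  "hwpkby" -> "ybkpwh" -> "ybkpwh"
  "nnhmfglgun" -> "nuglgfmhnn" -> "nglgfmhnn"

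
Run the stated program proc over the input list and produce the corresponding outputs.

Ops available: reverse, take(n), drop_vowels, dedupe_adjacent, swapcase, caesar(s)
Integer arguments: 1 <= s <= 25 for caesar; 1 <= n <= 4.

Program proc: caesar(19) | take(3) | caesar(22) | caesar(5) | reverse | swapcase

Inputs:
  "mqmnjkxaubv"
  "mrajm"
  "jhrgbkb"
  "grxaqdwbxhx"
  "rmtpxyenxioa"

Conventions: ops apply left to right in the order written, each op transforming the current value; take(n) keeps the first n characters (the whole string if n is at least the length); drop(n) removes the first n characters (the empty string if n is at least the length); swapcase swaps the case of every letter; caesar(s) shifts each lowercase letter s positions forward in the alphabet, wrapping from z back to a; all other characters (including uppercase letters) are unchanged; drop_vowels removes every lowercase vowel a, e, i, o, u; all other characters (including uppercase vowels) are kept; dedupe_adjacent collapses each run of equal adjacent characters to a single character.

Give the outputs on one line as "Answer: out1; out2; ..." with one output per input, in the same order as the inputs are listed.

Execution, op by op:
  "mqmnjkxaubv" -> "fjfgcdqtnuo" -> "fjf" -> "bfb" -> "gkg" -> "gkg" -> "GKG"
  "mrajm" -> "fktcf" -> "fkt" -> "bgp" -> "glu" -> "ulg" -> "ULG"
  "jhrgbkb" -> "cakzudu" -> "cak" -> "ywg" -> "dbl" -> "lbd" -> "LBD"
  "grxaqdwbxhx" -> "zkqtjwpuqaq" -> "zkq" -> "vgm" -> "alr" -> "rla" -> "RLA"
  "rmtpxyenxioa" -> "kfmiqrxgqbht" -> "kfm" -> "gbi" -> "lgn" -> "ngl" -> "NGL"

"GKG"; "ULG"; "LBD"; "RLA"; "NGL"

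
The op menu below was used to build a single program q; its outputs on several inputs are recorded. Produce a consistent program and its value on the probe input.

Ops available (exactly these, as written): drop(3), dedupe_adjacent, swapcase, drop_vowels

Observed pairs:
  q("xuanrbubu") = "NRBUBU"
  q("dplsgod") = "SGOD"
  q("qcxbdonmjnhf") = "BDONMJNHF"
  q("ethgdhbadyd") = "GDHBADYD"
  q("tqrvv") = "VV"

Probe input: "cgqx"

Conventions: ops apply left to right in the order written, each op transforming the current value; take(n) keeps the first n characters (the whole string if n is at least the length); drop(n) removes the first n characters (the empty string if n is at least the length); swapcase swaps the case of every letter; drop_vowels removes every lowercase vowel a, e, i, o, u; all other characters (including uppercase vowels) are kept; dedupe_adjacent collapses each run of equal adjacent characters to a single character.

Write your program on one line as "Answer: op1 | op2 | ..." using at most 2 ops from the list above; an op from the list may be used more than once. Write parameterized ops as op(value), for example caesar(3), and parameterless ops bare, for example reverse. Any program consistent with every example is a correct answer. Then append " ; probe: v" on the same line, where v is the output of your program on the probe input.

drop(3) | swapcase ; probe: "X"

Check, running the answer program on each example:
  "xuanrbubu" -> "nrbubu" -> "NRBUBU"
  "dplsgod" -> "sgod" -> "SGOD"
  "qcxbdonmjnhf" -> "bdonmjnhf" -> "BDONMJNHF"
  "ethgdhbadyd" -> "gdhbadyd" -> "GDHBADYD"
  "tqrvv" -> "vv" -> "VV"
  probe: "cgqx" -> "x" -> "X"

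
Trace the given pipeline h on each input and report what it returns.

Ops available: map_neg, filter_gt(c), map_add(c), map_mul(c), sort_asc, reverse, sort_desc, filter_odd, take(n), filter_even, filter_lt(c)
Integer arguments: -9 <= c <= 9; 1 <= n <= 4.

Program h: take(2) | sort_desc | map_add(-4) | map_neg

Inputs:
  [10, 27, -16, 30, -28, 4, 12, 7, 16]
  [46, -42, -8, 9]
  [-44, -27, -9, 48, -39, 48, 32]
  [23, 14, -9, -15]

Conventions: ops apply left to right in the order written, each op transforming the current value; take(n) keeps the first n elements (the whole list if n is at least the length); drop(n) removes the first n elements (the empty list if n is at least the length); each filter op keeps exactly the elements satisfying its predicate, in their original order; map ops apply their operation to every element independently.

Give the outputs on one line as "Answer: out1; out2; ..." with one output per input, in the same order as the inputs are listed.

[-23, -6]; [-42, 46]; [31, 48]; [-19, -10]

Execution, op by op:
  [10, 27, -16, 30, -28, 4, 12, 7, 16] -> [10, 27] -> [27, 10] -> [23, 6] -> [-23, -6]
  [46, -42, -8, 9] -> [46, -42] -> [46, -42] -> [42, -46] -> [-42, 46]
  [-44, -27, -9, 48, -39, 48, 32] -> [-44, -27] -> [-27, -44] -> [-31, -48] -> [31, 48]
  [23, 14, -9, -15] -> [23, 14] -> [23, 14] -> [19, 10] -> [-19, -10]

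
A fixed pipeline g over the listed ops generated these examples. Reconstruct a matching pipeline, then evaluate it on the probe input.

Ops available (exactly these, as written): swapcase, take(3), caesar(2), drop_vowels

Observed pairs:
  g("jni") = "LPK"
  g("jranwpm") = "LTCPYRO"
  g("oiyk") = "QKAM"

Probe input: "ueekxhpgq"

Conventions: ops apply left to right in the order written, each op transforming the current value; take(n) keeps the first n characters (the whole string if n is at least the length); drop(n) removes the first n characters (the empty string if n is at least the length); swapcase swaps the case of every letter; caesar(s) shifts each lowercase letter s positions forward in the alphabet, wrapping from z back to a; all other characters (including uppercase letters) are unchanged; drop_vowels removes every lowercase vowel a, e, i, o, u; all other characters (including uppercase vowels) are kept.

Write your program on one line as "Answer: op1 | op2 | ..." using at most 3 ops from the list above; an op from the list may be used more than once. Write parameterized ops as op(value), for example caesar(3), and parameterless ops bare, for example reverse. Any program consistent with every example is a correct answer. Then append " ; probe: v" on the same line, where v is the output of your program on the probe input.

caesar(2) | swapcase ; probe: "WGGMZJRIS"

Check, running the answer program on each example:
  "jni" -> "lpk" -> "LPK"
  "jranwpm" -> "ltcpyro" -> "LTCPYRO"
  "oiyk" -> "qkam" -> "QKAM"
  probe: "ueekxhpgq" -> "wggmzjris" -> "WGGMZJRIS"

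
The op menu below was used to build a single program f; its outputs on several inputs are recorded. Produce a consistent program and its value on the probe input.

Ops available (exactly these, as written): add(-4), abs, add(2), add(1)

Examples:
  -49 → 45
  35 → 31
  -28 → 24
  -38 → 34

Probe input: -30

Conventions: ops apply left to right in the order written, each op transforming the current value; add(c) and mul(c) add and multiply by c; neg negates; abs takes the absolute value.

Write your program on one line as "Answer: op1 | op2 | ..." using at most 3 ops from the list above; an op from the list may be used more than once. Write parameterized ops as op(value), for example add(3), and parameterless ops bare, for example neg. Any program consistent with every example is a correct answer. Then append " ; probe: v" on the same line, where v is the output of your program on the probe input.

abs | add(-4) ; probe: 26

Check, running the answer program on each example:
  -49 -> 49 -> 45
  35 -> 35 -> 31
  -28 -> 28 -> 24
  -38 -> 38 -> 34
  probe: -30 -> 30 -> 26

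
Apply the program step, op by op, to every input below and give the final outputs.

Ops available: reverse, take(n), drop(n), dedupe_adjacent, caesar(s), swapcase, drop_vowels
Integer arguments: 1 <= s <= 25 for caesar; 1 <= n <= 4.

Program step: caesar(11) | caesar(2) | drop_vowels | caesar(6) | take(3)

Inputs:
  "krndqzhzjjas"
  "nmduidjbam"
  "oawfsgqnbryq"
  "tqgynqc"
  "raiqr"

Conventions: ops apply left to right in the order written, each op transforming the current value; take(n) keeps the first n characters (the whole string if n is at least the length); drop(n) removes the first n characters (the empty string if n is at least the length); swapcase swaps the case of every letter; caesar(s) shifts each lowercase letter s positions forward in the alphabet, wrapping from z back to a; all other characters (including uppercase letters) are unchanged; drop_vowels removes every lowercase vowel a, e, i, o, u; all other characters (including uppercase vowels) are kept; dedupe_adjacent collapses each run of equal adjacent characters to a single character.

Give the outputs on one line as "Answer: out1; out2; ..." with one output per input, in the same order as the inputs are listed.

Execution, op by op:
  "krndqzhzjjas" -> "vcyobkskuuld" -> "xeaqdmumwwnf" -> "xqdmmwwnf" -> "dwjsscctl" -> "dwj"
  "nmduidjbam" -> "yxoftoumlx" -> "azqhvqwonz" -> "zqhvqwnz" -> "fwnbwctf" -> "fwn"
  "oawfsgqnbryq" -> "zlhqdrbymcjb" -> "bnjsftdaoeld" -> "bnjsftdld" -> "htpylzjrj" -> "htp"
  "tqgynqc" -> "ebrjybn" -> "gdtladp" -> "gdtldp" -> "mjzrjv" -> "mjz"
  "raiqr" -> "cltbc" -> "envde" -> "nvd" -> "tbj" -> "tbj"

"dwj"; "fwn"; "htp"; "mjz"; "tbj"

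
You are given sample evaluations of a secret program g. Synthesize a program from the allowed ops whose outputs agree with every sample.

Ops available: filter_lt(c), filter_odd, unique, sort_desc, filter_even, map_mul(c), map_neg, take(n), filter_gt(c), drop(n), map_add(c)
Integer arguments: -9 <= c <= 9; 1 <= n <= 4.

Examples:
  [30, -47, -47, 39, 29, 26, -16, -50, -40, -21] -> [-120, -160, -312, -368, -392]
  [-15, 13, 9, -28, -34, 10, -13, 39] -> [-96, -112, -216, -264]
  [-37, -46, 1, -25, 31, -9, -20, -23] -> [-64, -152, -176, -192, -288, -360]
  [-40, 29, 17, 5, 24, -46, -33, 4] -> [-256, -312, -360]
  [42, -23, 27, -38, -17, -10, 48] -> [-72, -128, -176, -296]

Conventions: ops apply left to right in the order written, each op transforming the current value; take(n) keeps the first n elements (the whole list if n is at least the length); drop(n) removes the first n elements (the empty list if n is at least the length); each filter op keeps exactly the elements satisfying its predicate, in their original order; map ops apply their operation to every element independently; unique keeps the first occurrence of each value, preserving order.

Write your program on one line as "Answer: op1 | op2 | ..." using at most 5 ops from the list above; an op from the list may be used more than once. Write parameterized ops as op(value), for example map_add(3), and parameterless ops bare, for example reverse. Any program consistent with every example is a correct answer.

map_mul(8) | sort_desc | map_add(8) | unique | filter_lt(-6)

Check, running the answer program on each example:
  [30, -47, -47, 39, 29, 26, -16, -50, -40, -21] -> [240, -376, -376, 312, 232, 208, -128, -400, -320, -168] -> [312, 240, 232, 208, -128, -168, -320, -376, -376, -400] -> [320, 248, 240, 216, -120, -160, -312, -368, -368, -392] -> [320, 248, 240, 216, -120, -160, -312, -368, -392] -> [-120, -160, -312, -368, -392]
  [-15, 13, 9, -28, -34, 10, -13, 39] -> [-120, 104, 72, -224, -272, 80, -104, 312] -> [312, 104, 80, 72, -104, -120, -224, -272] -> [320, 112, 88, 80, -96, -112, -216, -264] -> [320, 112, 88, 80, -96, -112, -216, -264] -> [-96, -112, -216, -264]
  [-37, -46, 1, -25, 31, -9, -20, -23] -> [-296, -368, 8, -200, 248, -72, -160, -184] -> [248, 8, -72, -160, -184, -200, -296, -368] -> [256, 16, -64, -152, -176, -192, -288, -360] -> [256, 16, -64, -152, -176, -192, -288, -360] -> [-64, -152, -176, -192, -288, -360]
  [-40, 29, 17, 5, 24, -46, -33, 4] -> [-320, 232, 136, 40, 192, -368, -264, 32] -> [232, 192, 136, 40, 32, -264, -320, -368] -> [240, 200, 144, 48, 40, -256, -312, -360] -> [240, 200, 144, 48, 40, -256, -312, -360] -> [-256, -312, -360]
  [42, -23, 27, -38, -17, -10, 48] -> [336, -184, 216, -304, -136, -80, 384] -> [384, 336, 216, -80, -136, -184, -304] -> [392, 344, 224, -72, -128, -176, -296] -> [392, 344, 224, -72, -128, -176, -296] -> [-72, -128, -176, -296]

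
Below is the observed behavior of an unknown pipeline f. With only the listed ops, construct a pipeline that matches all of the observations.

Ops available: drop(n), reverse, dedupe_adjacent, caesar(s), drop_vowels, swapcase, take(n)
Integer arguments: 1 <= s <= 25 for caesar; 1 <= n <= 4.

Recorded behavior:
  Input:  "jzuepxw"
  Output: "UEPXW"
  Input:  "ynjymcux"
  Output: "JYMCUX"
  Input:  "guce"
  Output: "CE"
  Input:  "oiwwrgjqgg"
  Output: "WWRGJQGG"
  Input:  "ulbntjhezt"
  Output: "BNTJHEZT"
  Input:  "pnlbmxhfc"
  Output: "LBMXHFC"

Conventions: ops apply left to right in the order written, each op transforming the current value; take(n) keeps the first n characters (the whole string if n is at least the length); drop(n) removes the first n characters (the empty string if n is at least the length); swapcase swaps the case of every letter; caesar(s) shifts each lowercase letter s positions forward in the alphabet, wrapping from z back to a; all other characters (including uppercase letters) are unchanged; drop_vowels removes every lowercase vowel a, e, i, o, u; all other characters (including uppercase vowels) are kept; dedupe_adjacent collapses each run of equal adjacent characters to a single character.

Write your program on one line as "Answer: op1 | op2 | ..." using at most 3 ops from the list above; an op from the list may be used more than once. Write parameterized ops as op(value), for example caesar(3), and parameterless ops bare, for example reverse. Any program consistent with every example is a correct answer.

swapcase | drop(2)

Check, running the answer program on each example:
  "jzuepxw" -> "JZUEPXW" -> "UEPXW"
  "ynjymcux" -> "YNJYMCUX" -> "JYMCUX"
  "guce" -> "GUCE" -> "CE"
  "oiwwrgjqgg" -> "OIWWRGJQGG" -> "WWRGJQGG"
  "ulbntjhezt" -> "ULBNTJHEZT" -> "BNTJHEZT"
  "pnlbmxhfc" -> "PNLBMXHFC" -> "LBMXHFC"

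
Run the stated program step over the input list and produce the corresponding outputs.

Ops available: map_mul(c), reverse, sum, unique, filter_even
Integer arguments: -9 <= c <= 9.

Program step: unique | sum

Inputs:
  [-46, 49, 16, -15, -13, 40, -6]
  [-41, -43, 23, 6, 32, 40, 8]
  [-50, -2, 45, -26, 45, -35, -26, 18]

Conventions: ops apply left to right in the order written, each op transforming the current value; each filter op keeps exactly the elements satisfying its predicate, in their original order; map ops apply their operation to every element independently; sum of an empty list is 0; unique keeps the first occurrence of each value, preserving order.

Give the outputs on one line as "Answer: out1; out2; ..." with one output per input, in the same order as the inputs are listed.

25; 25; -50

Execution, op by op:
  [-46, 49, 16, -15, -13, 40, -6] -> [-46, 49, 16, -15, -13, 40, -6] -> 25
  [-41, -43, 23, 6, 32, 40, 8] -> [-41, -43, 23, 6, 32, 40, 8] -> 25
  [-50, -2, 45, -26, 45, -35, -26, 18] -> [-50, -2, 45, -26, -35, 18] -> -50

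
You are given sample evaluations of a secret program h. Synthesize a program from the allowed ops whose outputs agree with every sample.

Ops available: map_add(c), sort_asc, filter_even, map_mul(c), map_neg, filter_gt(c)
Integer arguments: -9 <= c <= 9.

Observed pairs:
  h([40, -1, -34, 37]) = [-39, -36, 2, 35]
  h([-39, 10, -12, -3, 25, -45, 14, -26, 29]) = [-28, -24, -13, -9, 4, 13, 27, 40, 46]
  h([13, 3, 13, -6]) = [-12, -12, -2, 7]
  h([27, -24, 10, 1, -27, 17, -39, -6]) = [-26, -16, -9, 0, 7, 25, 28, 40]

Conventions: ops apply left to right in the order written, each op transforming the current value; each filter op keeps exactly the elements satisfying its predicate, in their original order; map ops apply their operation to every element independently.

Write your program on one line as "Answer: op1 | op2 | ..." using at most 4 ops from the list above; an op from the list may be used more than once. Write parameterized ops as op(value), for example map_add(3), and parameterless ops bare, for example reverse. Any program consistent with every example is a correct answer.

map_add(4) | map_neg | map_add(5) | sort_asc

Check, running the answer program on each example:
  [40, -1, -34, 37] -> [44, 3, -30, 41] -> [-44, -3, 30, -41] -> [-39, 2, 35, -36] -> [-39, -36, 2, 35]
  [-39, 10, -12, -3, 25, -45, 14, -26, 29] -> [-35, 14, -8, 1, 29, -41, 18, -22, 33] -> [35, -14, 8, -1, -29, 41, -18, 22, -33] -> [40, -9, 13, 4, -24, 46, -13, 27, -28] -> [-28, -24, -13, -9, 4, 13, 27, 40, 46]
  [13, 3, 13, -6] -> [17, 7, 17, -2] -> [-17, -7, -17, 2] -> [-12, -2, -12, 7] -> [-12, -12, -2, 7]
  [27, -24, 10, 1, -27, 17, -39, -6] -> [31, -20, 14, 5, -23, 21, -35, -2] -> [-31, 20, -14, -5, 23, -21, 35, 2] -> [-26, 25, -9, 0, 28, -16, 40, 7] -> [-26, -16, -9, 0, 7, 25, 28, 40]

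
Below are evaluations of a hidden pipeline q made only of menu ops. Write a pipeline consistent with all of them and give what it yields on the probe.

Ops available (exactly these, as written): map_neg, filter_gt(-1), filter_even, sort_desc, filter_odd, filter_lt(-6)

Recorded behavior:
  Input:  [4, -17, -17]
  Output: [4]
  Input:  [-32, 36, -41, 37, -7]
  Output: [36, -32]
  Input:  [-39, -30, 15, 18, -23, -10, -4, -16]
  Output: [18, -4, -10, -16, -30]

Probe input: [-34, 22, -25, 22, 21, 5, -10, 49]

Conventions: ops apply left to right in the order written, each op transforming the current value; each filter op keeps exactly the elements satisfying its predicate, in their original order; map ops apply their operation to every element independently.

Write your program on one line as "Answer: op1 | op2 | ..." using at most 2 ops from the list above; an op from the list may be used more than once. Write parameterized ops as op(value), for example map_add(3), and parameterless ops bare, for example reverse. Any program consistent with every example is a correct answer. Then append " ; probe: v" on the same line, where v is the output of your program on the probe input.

sort_desc | filter_even ; probe: [22, 22, -10, -34]

Check, running the answer program on each example:
  [4, -17, -17] -> [4, -17, -17] -> [4]
  [-32, 36, -41, 37, -7] -> [37, 36, -7, -32, -41] -> [36, -32]
  [-39, -30, 15, 18, -23, -10, -4, -16] -> [18, 15, -4, -10, -16, -23, -30, -39] -> [18, -4, -10, -16, -30]
  probe: [-34, 22, -25, 22, 21, 5, -10, 49] -> [49, 22, 22, 21, 5, -10, -25, -34] -> [22, 22, -10, -34]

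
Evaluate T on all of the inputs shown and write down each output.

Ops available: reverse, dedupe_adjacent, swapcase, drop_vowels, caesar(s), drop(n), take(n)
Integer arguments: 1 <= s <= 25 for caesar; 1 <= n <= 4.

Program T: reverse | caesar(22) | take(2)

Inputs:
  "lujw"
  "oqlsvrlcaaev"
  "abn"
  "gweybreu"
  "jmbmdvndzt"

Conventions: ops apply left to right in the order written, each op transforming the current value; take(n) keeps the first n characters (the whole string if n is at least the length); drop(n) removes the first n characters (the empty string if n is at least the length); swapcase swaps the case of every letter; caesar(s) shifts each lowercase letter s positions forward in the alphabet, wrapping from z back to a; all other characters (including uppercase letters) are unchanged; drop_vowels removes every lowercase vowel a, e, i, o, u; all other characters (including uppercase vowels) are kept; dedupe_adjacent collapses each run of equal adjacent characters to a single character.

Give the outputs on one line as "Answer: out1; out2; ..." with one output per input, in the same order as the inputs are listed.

Execution, op by op:
  "lujw" -> "wjul" -> "sfqh" -> "sf"
  "oqlsvrlcaaev" -> "veaaclrvslqo" -> "rawwyhnrohmk" -> "ra"
  "abn" -> "nba" -> "jxw" -> "jx"
  "gweybreu" -> "uerbyewg" -> "qanxuasc" -> "qa"
  "jmbmdvndzt" -> "tzdnvdmbmj" -> "pvzjrzixif" -> "pv"

"sf"; "ra"; "jx"; "qa"; "pv"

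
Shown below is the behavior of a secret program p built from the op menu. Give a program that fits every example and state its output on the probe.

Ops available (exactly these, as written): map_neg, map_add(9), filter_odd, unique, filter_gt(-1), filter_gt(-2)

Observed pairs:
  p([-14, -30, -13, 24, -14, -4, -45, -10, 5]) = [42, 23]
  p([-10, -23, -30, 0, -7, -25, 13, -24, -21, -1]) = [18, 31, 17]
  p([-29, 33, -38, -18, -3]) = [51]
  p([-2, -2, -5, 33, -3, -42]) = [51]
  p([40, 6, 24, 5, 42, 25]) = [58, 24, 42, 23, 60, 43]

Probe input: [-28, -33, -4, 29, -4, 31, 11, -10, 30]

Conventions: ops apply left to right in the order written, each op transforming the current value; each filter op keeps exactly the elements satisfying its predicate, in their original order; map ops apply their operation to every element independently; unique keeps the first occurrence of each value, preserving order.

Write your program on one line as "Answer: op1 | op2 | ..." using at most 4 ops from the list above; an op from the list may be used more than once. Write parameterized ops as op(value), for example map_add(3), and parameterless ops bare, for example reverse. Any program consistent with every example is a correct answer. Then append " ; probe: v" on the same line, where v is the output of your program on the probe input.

filter_gt(-2) | map_add(9) | map_add(9) ; probe: [47, 49, 29, 48]

Check, running the answer program on each example:
  [-14, -30, -13, 24, -14, -4, -45, -10, 5] -> [24, 5] -> [33, 14] -> [42, 23]
  [-10, -23, -30, 0, -7, -25, 13, -24, -21, -1] -> [0, 13, -1] -> [9, 22, 8] -> [18, 31, 17]
  [-29, 33, -38, -18, -3] -> [33] -> [42] -> [51]
  [-2, -2, -5, 33, -3, -42] -> [33] -> [42] -> [51]
  [40, 6, 24, 5, 42, 25] -> [40, 6, 24, 5, 42, 25] -> [49, 15, 33, 14, 51, 34] -> [58, 24, 42, 23, 60, 43]
  probe: [-28, -33, -4, 29, -4, 31, 11, -10, 30] -> [29, 31, 11, 30] -> [38, 40, 20, 39] -> [47, 49, 29, 48]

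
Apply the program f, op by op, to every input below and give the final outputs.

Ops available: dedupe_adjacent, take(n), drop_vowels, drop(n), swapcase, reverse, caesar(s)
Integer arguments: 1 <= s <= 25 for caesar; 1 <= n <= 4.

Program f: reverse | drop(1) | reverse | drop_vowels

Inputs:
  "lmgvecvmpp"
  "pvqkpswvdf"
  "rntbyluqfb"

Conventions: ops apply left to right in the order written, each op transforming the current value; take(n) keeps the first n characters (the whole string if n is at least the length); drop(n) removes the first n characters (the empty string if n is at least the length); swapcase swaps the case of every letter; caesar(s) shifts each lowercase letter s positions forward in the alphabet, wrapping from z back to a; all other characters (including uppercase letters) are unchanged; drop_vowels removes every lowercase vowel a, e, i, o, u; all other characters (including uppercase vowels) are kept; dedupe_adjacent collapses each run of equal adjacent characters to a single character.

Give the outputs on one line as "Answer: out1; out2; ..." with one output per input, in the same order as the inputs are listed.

Execution, op by op:
  "lmgvecvmpp" -> "ppmvcevgml" -> "pmvcevgml" -> "lmgvecvmp" -> "lmgvcvmp"
  "pvqkpswvdf" -> "fdvwspkqvp" -> "dvwspkqvp" -> "pvqkpswvd" -> "pvqkpswvd"
  "rntbyluqfb" -> "bfqulybtnr" -> "fqulybtnr" -> "rntbyluqf" -> "rntbylqf"

"lmgvcvmp"; "pvqkpswvd"; "rntbylqf"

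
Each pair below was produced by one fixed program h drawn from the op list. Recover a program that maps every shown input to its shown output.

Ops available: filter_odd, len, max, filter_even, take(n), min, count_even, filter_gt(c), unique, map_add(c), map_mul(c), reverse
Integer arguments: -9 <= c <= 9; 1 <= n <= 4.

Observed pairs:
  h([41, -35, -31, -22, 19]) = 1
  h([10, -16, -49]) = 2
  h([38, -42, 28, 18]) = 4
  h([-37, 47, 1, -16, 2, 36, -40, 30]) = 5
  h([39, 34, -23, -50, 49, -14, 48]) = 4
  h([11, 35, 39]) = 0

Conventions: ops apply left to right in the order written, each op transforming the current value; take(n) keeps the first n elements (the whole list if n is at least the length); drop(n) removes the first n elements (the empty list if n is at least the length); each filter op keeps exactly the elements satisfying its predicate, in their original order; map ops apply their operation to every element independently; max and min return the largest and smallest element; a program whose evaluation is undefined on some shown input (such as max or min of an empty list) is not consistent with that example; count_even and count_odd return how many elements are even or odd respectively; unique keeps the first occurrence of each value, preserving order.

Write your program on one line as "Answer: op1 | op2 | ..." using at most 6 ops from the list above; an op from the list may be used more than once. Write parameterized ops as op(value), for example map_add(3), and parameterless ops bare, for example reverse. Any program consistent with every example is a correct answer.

map_add(-7) | filter_odd | map_mul(-4) | reverse | map_mul(-3) | len

Check, running the answer program on each example:
  [41, -35, -31, -22, 19] -> [34, -42, -38, -29, 12] -> [-29] -> [116] -> [116] -> [-348] -> 1
  [10, -16, -49] -> [3, -23, -56] -> [3, -23] -> [-12, 92] -> [92, -12] -> [-276, 36] -> 2
  [38, -42, 28, 18] -> [31, -49, 21, 11] -> [31, -49, 21, 11] -> [-124, 196, -84, -44] -> [-44, -84, 196, -124] -> [132, 252, -588, 372] -> 4
  [-37, 47, 1, -16, 2, 36, -40, 30] -> [-44, 40, -6, -23, -5, 29, -47, 23] -> [-23, -5, 29, -47, 23] -> [92, 20, -116, 188, -92] -> [-92, 188, -116, 20, 92] -> [276, -564, 348, -60, -276] -> 5
  [39, 34, -23, -50, 49, -14, 48] -> [32, 27, -30, -57, 42, -21, 41] -> [27, -57, -21, 41] -> [-108, 228, 84, -164] -> [-164, 84, 228, -108] -> [492, -252, -684, 324] -> 4
  [11, 35, 39] -> [4, 28, 32] -> [] -> [] -> [] -> [] -> 0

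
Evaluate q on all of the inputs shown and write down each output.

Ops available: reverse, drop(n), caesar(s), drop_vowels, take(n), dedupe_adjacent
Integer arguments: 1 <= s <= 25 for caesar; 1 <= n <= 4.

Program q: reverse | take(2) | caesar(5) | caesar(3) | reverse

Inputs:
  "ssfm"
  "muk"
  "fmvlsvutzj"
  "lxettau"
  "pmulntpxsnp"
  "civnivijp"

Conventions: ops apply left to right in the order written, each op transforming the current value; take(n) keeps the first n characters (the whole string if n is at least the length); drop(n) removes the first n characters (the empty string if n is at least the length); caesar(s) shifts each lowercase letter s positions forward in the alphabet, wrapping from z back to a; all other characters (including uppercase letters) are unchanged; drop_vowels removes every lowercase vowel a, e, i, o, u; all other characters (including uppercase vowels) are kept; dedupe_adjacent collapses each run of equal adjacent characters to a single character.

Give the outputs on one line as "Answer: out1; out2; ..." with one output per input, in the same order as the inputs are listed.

"nu"; "cs"; "hr"; "ic"; "vx"; "rx"

Execution, op by op:
  "ssfm" -> "mfss" -> "mf" -> "rk" -> "un" -> "nu"
  "muk" -> "kum" -> "ku" -> "pz" -> "sc" -> "cs"
  "fmvlsvutzj" -> "jztuvslvmf" -> "jz" -> "oe" -> "rh" -> "hr"
  "lxettau" -> "uattexl" -> "ua" -> "zf" -> "ci" -> "ic"
  "pmulntpxsnp" -> "pnsxptnlump" -> "pn" -> "us" -> "xv" -> "vx"
  "civnivijp" -> "pjivinvic" -> "pj" -> "uo" -> "xr" -> "rx"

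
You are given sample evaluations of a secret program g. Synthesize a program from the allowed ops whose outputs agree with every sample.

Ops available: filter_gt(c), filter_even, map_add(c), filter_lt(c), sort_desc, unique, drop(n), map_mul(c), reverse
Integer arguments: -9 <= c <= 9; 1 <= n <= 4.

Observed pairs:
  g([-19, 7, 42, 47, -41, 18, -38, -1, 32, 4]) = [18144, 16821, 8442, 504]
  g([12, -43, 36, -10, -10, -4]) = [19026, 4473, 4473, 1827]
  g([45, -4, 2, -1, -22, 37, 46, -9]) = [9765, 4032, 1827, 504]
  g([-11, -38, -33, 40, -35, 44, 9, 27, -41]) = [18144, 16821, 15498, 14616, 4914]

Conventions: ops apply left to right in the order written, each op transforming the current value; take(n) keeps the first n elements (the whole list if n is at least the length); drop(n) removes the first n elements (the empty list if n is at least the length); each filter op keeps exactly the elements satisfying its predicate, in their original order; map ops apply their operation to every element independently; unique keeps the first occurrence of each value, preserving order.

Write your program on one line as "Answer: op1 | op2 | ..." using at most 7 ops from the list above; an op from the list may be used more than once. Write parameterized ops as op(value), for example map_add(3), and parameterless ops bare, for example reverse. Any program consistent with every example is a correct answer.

map_mul(7) | filter_lt(0) | map_mul(7) | map_add(-7) | map_mul(-9) | sort_desc

Check, running the answer program on each example:
  [-19, 7, 42, 47, -41, 18, -38, -1, 32, 4] -> [-133, 49, 294, 329, -287, 126, -266, -7, 224, 28] -> [-133, -287, -266, -7] -> [-931, -2009, -1862, -49] -> [-938, -2016, -1869, -56] -> [8442, 18144, 16821, 504] -> [18144, 16821, 8442, 504]
  [12, -43, 36, -10, -10, -4] -> [84, -301, 252, -70, -70, -28] -> [-301, -70, -70, -28] -> [-2107, -490, -490, -196] -> [-2114, -497, -497, -203] -> [19026, 4473, 4473, 1827] -> [19026, 4473, 4473, 1827]
  [45, -4, 2, -1, -22, 37, 46, -9] -> [315, -28, 14, -7, -154, 259, 322, -63] -> [-28, -7, -154, -63] -> [-196, -49, -1078, -441] -> [-203, -56, -1085, -448] -> [1827, 504, 9765, 4032] -> [9765, 4032, 1827, 504]
  [-11, -38, -33, 40, -35, 44, 9, 27, -41] -> [-77, -266, -231, 280, -245, 308, 63, 189, -287] -> [-77, -266, -231, -245, -287] -> [-539, -1862, -1617, -1715, -2009] -> [-546, -1869, -1624, -1722, -2016] -> [4914, 16821, 14616, 15498, 18144] -> [18144, 16821, 15498, 14616, 4914]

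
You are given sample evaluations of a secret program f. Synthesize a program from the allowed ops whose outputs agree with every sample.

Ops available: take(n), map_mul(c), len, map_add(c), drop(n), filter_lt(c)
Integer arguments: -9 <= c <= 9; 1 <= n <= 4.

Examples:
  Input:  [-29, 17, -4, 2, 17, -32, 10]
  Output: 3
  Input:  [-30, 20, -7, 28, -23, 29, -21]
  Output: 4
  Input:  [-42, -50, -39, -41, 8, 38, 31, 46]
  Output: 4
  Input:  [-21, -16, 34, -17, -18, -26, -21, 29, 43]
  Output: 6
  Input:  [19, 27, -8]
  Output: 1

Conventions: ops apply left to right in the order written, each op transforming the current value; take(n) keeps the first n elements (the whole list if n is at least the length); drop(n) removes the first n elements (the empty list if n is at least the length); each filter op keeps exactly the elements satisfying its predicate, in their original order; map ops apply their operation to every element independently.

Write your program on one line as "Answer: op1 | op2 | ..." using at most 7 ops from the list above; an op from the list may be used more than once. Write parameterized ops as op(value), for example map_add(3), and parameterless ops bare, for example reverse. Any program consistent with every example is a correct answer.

map_mul(9) | map_mul(-2) | map_mul(-7) | map_mul(5) | filter_lt(-8) | len

Check, running the answer program on each example:
  [-29, 17, -4, 2, 17, -32, 10] -> [-261, 153, -36, 18, 153, -288, 90] -> [522, -306, 72, -36, -306, 576, -180] -> [-3654, 2142, -504, 252, 2142, -4032, 1260] -> [-18270, 10710, -2520, 1260, 10710, -20160, 6300] -> [-18270, -2520, -20160] -> 3
  [-30, 20, -7, 28, -23, 29, -21] -> [-270, 180, -63, 252, -207, 261, -189] -> [540, -360, 126, -504, 414, -522, 378] -> [-3780, 2520, -882, 3528, -2898, 3654, -2646] -> [-18900, 12600, -4410, 17640, -14490, 18270, -13230] -> [-18900, -4410, -14490, -13230] -> 4
  [-42, -50, -39, -41, 8, 38, 31, 46] -> [-378, -450, -351, -369, 72, 342, 279, 414] -> [756, 900, 702, 738, -144, -684, -558, -828] -> [-5292, -6300, -4914, -5166, 1008, 4788, 3906, 5796] -> [-26460, -31500, -24570, -25830, 5040, 23940, 19530, 28980] -> [-26460, -31500, -24570, -25830] -> 4
  [-21, -16, 34, -17, -18, -26, -21, 29, 43] -> [-189, -144, 306, -153, -162, -234, -189, 261, 387] -> [378, 288, -612, 306, 324, 468, 378, -522, -774] -> [-2646, -2016, 4284, -2142, -2268, -3276, -2646, 3654, 5418] -> [-13230, -10080, 21420, -10710, -11340, -16380, -13230, 18270, 27090] -> [-13230, -10080, -10710, -11340, -16380, -13230] -> 6
  [19, 27, -8] -> [171, 243, -72] -> [-342, -486, 144] -> [2394, 3402, -1008] -> [11970, 17010, -5040] -> [-5040] -> 1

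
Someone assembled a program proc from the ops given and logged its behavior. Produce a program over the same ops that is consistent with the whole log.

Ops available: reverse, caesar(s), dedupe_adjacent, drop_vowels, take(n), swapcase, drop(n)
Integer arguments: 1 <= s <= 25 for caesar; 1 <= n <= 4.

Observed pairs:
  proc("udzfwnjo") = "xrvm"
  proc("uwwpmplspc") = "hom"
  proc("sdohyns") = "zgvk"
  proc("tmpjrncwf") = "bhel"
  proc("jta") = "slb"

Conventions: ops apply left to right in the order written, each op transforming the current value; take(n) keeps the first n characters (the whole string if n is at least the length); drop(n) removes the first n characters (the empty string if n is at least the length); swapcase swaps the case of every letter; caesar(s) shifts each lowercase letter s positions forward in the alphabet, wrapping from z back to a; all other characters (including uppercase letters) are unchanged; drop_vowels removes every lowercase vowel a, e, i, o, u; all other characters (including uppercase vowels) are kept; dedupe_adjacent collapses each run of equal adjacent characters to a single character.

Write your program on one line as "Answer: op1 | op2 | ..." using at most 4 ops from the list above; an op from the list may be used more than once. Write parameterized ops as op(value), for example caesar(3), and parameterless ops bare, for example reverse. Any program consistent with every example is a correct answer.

take(4) | dedupe_adjacent | reverse | caesar(18)

Check, running the answer program on each example:
  "udzfwnjo" -> "udzf" -> "udzf" -> "fzdu" -> "xrvm"
  "uwwpmplspc" -> "uwwp" -> "uwp" -> "pwu" -> "hom"
  "sdohyns" -> "sdoh" -> "sdoh" -> "hods" -> "zgvk"
  "tmpjrncwf" -> "tmpj" -> "tmpj" -> "jpmt" -> "bhel"
  "jta" -> "jta" -> "jta" -> "atj" -> "slb"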